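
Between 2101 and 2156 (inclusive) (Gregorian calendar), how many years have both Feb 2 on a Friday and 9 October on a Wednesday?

Check each year's weekday for Feb 2 and 9 October:
  2101: Wed/Sun  2102: Thu/Mon  2103: Fri/Tue  2104: Sat/Thu  2105: Mon/Fri  2106: Tue/Sat  2107: Wed/Sun  2108: Thu/Tue  2109: Sat/Wed  2110: Sun/Thu  2111: Mon/Fri  2112: Tue/Sun  2113: Thu/Mon  2114: Fri/Tue  …(28 more)…  2143: Sat/Wed  2144: Sun/Fri  2145: Tue/Sat  2146: Wed/Sun  2147: Thu/Mon  2148: Fri/Wed ✓  2149: Sun/Thu  2150: Mon/Fri  2151: Tue/Sat  2152: Wed/Mon  2153: Fri/Tue  2154: Sat/Wed  2155: Sun/Thu  2156: Mon/Sat
Both conditions hold in: 2120, 2148 — 2.

2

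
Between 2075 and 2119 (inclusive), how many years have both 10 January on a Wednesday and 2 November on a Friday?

4

Check each year's weekday for 10 January and 2 November:
  2075: Thu/Sat  2076: Fri/Mon  2077: Sun/Tue  2078: Mon/Wed  2079: Tue/Thu  2080: Wed/Sat  2081: Fri/Sun  2082: Sat/Mon  2083: Sun/Tue  2084: Mon/Thu  2085: Wed/Fri ✓  2086: Thu/Sat  2087: Fri/Sun  2088: Sat/Tue  …(17 more)…  2106: Sun/Tue  2107: Mon/Wed  2108: Tue/Fri  2109: Thu/Sat  2110: Fri/Sun  2111: Sat/Mon  2112: Sun/Wed  2113: Tue/Thu  2114: Wed/Fri ✓  2115: Thu/Sat  2116: Fri/Mon  2117: Sun/Tue  2118: Mon/Wed  2119: Tue/Thu
Both conditions hold in: 2085, 2091, 2103, 2114 — 4.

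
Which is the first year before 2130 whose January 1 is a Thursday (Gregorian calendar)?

Jan 1 advances by 2 weekdays after a leap year and by 1 after a common year.
2130: Jan 1 is Sunday.
2129: Saturday
2128: Thursday (leap)
2128 begins on a Thursday

2128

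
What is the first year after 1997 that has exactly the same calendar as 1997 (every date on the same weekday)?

Two years share a calendar iff Jan 1 falls on the same weekday and both are leap or both are common. 1997: Jan 1 is Wednesday, common year.
1998: Jan 1 Thursday, common
1999: Jan 1 Friday, common
2000: Jan 1 Saturday, leap
2001: Jan 1 Monday, common
2002: Jan 1 Tuesday, common
2003: Jan 1 Wednesday, common
2003 matches on both conditions.

2003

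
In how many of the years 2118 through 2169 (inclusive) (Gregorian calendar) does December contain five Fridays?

23

December has 31 days; it has five Fridays when Friday falls among the first (month-length − 28) days — i.e. when December 1 is one of Friday/Thursday/Wednesday.
December 1 by year: 2118:Thu✓ 2119:Fri✓ 2120:Sun 2121:Mon 2122:Tue 2123:Wed✓ 2124:Fri✓ 2125:Sat 2126:Sun 2127:Mon 2128:Wed✓ 2129:Thu✓ 2130:Fri✓ 2131:Sat 2132:Mon …(22 more)… 2155:Mon 2156:Wed✓ 2157:Thu✓ 2158:Fri✓ 2159:Sat 2160:Mon 2161:Tue 2162:Wed✓ 2163:Thu✓ 2164:Sat 2165:Sun 2166:Mon 2167:Tue 2168:Thu✓ 2169:Fri✓
Years with five Fridays: 2118, 2119, 2123, 2124, 2128, 2129, 2130, 2134, 2135, 2140, 2141, 2145, 2146, 2147, 2151, 2152, 2156, 2157, 2158, 2162, 2163, 2168, 2169 → 23.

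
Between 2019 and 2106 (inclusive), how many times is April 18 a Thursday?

12

Track April 18's weekday year by year (advancing +1, or +2 across a Feb 29):
  2019: Thu ✓  2020: Sat (+2)  2021: Sun (+1)  2022: Mon (+1)  2023: Tue (+1)
  2024: Thu (+2) ✓  2025: Fri (+1)  2026: Sat (+1)  2027: Sun (+1)  2028: Tue (+2)
  2029: Wed (+1)  2030: Thu (+1) ✓  2031: Fri (+1)  2032: Sun (+2)  … (60 more years) …
  2093: Sat (+1)  2094: Sun (+1)  2095: Mon (+1)  2096: Wed (+2)  2097: Thu (+1) ✓
  2098: Fri (+1)  2099: Sat (+1)  2100: Sun (+1)  2101: Mon (+1)  2102: Tue (+1)
  2103: Wed (+1)  2104: Fri (+2)  2105: Sat (+1)  2106: Sun (+1)
Thursday years: 2019, 2024, 2030, 2041, 2047, 2052, 2058, 2069, 2075, 2080, 2086, 2097 — 12 in total.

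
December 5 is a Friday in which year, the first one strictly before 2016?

2014

From one year to the next, a fixed date's weekday advances by 1, or by 2 when a Feb 29 lies between the two dates.
2016: December 5 is Monday.
2015: Saturday (−2)
2014: Friday (−1)
December 5 falls on a Friday in 2014.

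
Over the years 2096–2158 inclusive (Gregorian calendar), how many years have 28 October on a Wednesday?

9

Track 28 October's weekday year by year (advancing +1, or +2 across a Feb 29):
  2096: Sun  2097: Mon (+1)  2098: Tue (+1)  2099: Wed (+1) ✓  2100: Thu (+1)
  2101: Fri (+1)  2102: Sat (+1)  2103: Sun (+1)  2104: Tue (+2)  2105: Wed (+1) ✓
  2106: Thu (+1)  2107: Fri (+1)  2108: Sun (+2)  2109: Mon (+1)  … (35 more years) …
  2145: Thu (+1)  2146: Fri (+1)  2147: Sat (+1)  2148: Mon (+2)  2149: Tue (+1)
  2150: Wed (+1) ✓  2151: Thu (+1)  2152: Sat (+2)  2153: Sun (+1)  2154: Mon (+1)
  2155: Tue (+1)  2156: Thu (+2)  2157: Fri (+1)  2158: Sat (+1)
Wednesday years: 2099, 2105, 2111, 2116, 2122, 2133, 2139, 2144, 2150 — 9 in total.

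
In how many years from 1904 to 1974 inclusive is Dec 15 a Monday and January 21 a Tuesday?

7

Check each year's weekday for Dec 15 and January 21:
  1904: Thu/Thu  1905: Fri/Sat  1906: Sat/Sun  1907: Sun/Mon  1908: Tue/Tue  1909: Wed/Thu  1910: Thu/Fri  1911: Fri/Sat  1912: Sun/Sun  1913: Mon/Tue ✓  1914: Tue/Wed  1915: Wed/Thu  1916: Fri/Fri  1917: Sat/Sun  …(43 more)…  1961: Fri/Sat  1962: Sat/Sun  1963: Sun/Mon  1964: Tue/Tue  1965: Wed/Thu  1966: Thu/Fri  1967: Fri/Sat  1968: Sun/Sun  1969: Mon/Tue ✓  1970: Tue/Wed  1971: Wed/Thu  1972: Fri/Fri  1973: Sat/Sun  1974: Sun/Mon
Both conditions hold in: 1913, 1919, 1930, 1941, 1947, 1958, 1969 — 7.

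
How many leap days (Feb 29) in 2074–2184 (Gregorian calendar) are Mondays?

Leap years in 2074–2184: 27 of them.
Feb 29 weekday advances by 5 (mod 7) from one leap year to the next four years later (or differs when a century non-leap intervenes).
Leap-day weekdays: 2076:Sat 2080:Thu 2084:Tue 2088:Sun 2092:Fri 2096:Wed 2104:Fri 2108:Wed 2112:Mon✓ 2116:Sat 2120:Thu 2124:Tue 2128:Sun 2132:Fri 2136:Wed 2140:Mon✓ 2144:Sat 2148:Thu 2152:Tue 2156:Sun 2160:Fri 2164:Wed 2168:Mon✓ 2172:Sat 2176:Thu 2180:Tue 2184:Sun
Monday: 2112, 2140, 2168 → 3.

3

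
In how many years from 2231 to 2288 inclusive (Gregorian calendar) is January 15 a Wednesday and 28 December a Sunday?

Check each year's weekday for January 15 and 28 December:
  2231: Sat/Wed  2232: Sun/Fri  2233: Tue/Sat  2234: Wed/Sun ✓  2235: Thu/Mon  2236: Fri/Wed  2237: Sun/Thu  2238: Mon/Fri  2239: Tue/Sat  2240: Wed/Mon  2241: Fri/Tue  2242: Sat/Wed  2243: Sun/Thu  2244: Mon/Sat  …(30 more)…  2275: Fri/Tue  2276: Sat/Thu  2277: Mon/Fri  2278: Tue/Sat  2279: Wed/Sun ✓  2280: Thu/Tue  2281: Sat/Wed  2282: Sun/Thu  2283: Mon/Fri  2284: Tue/Sun  2285: Thu/Mon  2286: Fri/Tue  2287: Sat/Wed  2288: Sun/Fri
Both conditions hold in: 2234, 2245, 2251, 2262, 2273, 2279 — 6.

6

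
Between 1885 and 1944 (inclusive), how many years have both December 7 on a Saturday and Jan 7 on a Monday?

Check each year's weekday for December 7 and Jan 7:
  1885: Mon/Wed  1886: Tue/Thu  1887: Wed/Fri  1888: Fri/Sat  1889: Sat/Mon ✓  1890: Sun/Tue  1891: Mon/Wed  1892: Wed/Thu  1893: Thu/Sat  1894: Fri/Sun  1895: Sat/Mon ✓  1896: Mon/Tue  1897: Tue/Thu  1898: Wed/Fri  …(32 more)…  1931: Mon/Wed  1932: Wed/Thu  1933: Thu/Sat  1934: Fri/Sun  1935: Sat/Mon ✓  1936: Mon/Tue  1937: Tue/Thu  1938: Wed/Fri  1939: Thu/Sat  1940: Sat/Sun  1941: Sun/Tue  1942: Mon/Wed  1943: Tue/Thu  1944: Thu/Fri
Both conditions hold in: 1889, 1895, 1901, 1907, 1918, 1929, 1935 — 7.

7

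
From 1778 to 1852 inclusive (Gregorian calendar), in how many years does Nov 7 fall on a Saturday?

11

Track Nov 7's weekday year by year (advancing +1, or +2 across a Feb 29):
  1778: Sat ✓  1779: Sun (+1)  1780: Tue (+2)  1781: Wed (+1)  1782: Thu (+1)
  1783: Fri (+1)  1784: Sun (+2)  1785: Mon (+1)  1786: Tue (+1)  1787: Wed (+1)
  1788: Fri (+2)  1789: Sat (+1) ✓  1790: Sun (+1)  1791: Mon (+1)  … (47 more years) …
  1839: Thu (+1)  1840: Sat (+2) ✓  1841: Sun (+1)  1842: Mon (+1)  1843: Tue (+1)
  1844: Thu (+2)  1845: Fri (+1)  1846: Sat (+1) ✓  1847: Sun (+1)  1848: Tue (+2)
  1849: Wed (+1)  1850: Thu (+1)  1851: Fri (+1)  1852: Sun (+2)
Saturday years: 1778, 1789, 1795, 1801, 1807, 1812, 1818, 1829, 1835, 1840, 1846 — 11 in total.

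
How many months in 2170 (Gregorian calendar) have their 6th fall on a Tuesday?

Check the 6th of each month of 2170: Jan 6: Sat, Feb 6: Tue, Mar 6: Tue, Apr 6: Fri, May 6: Sun, Jun 6: Wed, Jul 6: Fri, Aug 6: Mon, Sep 6: Thu, Oct 6: Sat, Nov 6: Tue, Dec 6: Thu.
Tuesday occurs in February, March, November — 3 months.

3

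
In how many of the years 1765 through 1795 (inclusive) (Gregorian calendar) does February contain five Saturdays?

1

February has 28 days (29 in leap years); it has five Saturdays when Saturday falls among the first (month-length − 28) days — i.e. when February 1 is Saturday in a leap year (never in a common year).
February 1 by year: 1765:Fri 1766:Sat 1767:Sun 1768:Mon 1769:Wed 1770:Thu 1771:Fri 1772:Sat✓ 1773:Mon 1774:Tue 1775:Wed 1776:Thu 1777:Sat 1778:Sun 1779:Mon 1780:Tue 1781:Thu 1782:Fri 1783:Sat 1784:Sun 1785:Tue 1786:Wed 1787:Thu 1788:Fri 1789:Sun 1790:Mon 1791:Tue 1792:Wed 1793:Fri 1794:Sat 1795:Sun
Years with five Saturdays: 1772 → 1.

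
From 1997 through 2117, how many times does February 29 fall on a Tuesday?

Leap years in 1997–2117: 29 of them.
Feb 29 weekday advances by 5 (mod 7) from one leap year to the next four years later (or differs when a century non-leap intervenes).
Leap-day weekdays: 2000:Tue✓ 2004:Sun 2008:Fri 2012:Wed 2016:Mon 2020:Sat 2024:Thu 2028:Tue✓ 2032:Sun 2036:Fri 2040:Wed 2044:Mon 2048:Sat …(3 more)… 2064:Fri 2068:Wed 2072:Mon 2076:Sat 2080:Thu 2084:Tue✓ 2088:Sun 2092:Fri 2096:Wed 2104:Fri 2108:Wed 2112:Mon 2116:Sat
Tuesday: 2000, 2028, 2056, 2084 → 4.

4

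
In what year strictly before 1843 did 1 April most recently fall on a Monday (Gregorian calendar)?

From one year to the next, a fixed date's weekday advances by 1, or by 2 when a Feb 29 lies between the two dates.
1843: April 1 is Saturday.
1842: Friday (−1)
1841: Thursday (−1)
1840: Wednesday (−1)
1839: Monday (−2)
1 April falls on a Monday in 1839.

1839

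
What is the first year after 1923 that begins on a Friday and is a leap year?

Jan 1 advances by 2 weekdays after a leap year and by 1 after a common year.
1923: Jan 1 is Monday.
1924: Tuesday (leap)
1925: Thursday
1926: Friday
1927: Saturday
1928: Sunday (leap)
1929: Tuesday
1930: Wednesday
1931: Thursday
1932: Friday (leap)
1932 begins on a Friday and is a leap year.

1932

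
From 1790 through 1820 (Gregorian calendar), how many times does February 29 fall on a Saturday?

1

Leap years in 1790–1820: 7 of them.
Feb 29 weekday advances by 5 (mod 7) from one leap year to the next four years later (or differs when a century non-leap intervenes).
Leap-day weekdays: 1792:Wed 1796:Mon 1804:Wed 1808:Mon 1812:Sat✓ 1816:Thu 1820:Tue
Saturday: 1812 → 1.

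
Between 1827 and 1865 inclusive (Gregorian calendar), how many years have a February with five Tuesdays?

1

February has 28 days (29 in leap years); it has five Tuesdays when Tuesday falls among the first (month-length − 28) days — i.e. when February 1 is Tuesday in a leap year (never in a common year).
February 1 by year: 1827:Thu 1828:Fri 1829:Sun 1830:Mon 1831:Tue 1832:Wed 1833:Fri 1834:Sat 1835:Sun 1836:Mon 1837:Wed 1838:Thu 1839:Fri 1840:Sat 1841:Mon …(9 more)… 1851:Sat 1852:Sun 1853:Tue 1854:Wed 1855:Thu 1856:Fri 1857:Sun 1858:Mon 1859:Tue 1860:Wed 1861:Fri 1862:Sat 1863:Sun 1864:Mon 1865:Wed
Years with five Tuesdays: 1848 → 1.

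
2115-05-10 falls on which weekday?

January 1, 2115 is a Tuesday.
May 10 is day 130 of the year, i.e. 129 days after Jan 1.
129 mod 7 = 3, so advance 3 weekdays from Tuesday: Friday.

Friday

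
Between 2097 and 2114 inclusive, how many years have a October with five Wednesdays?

8

October has 31 days; it has five Wednesdays when Wednesday falls among the first (month-length − 28) days — i.e. when October 1 is one of Wednesday/Tuesday/Monday.
October 1 by year: 2097:Tue✓ 2098:Wed✓ 2099:Thu 2100:Fri 2101:Sat 2102:Sun 2103:Mon✓ 2104:Wed✓ 2105:Thu 2106:Fri 2107:Sat 2108:Mon✓ 2109:Tue✓ 2110:Wed✓ 2111:Thu 2112:Sat 2113:Sun 2114:Mon✓
Years with five Wednesdays: 2097, 2098, 2103, 2104, 2108, 2109, 2110, 2114 → 8.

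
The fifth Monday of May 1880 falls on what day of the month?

May 1, 1880 is a Saturday, so the first Monday is the 3rd.
The fifth Monday is 3 + 28 = 31.

31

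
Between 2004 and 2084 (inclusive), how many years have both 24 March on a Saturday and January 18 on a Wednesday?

3

Check each year's weekday for 24 March and January 18:
  2004: Wed/Sun  2005: Thu/Tue  2006: Fri/Wed  2007: Sat/Thu  2008: Mon/Fri  2009: Tue/Sun  2010: Wed/Mon  2011: Thu/Tue  2012: Sat/Wed ✓  2013: Sun/Fri  2014: Mon/Sat  2015: Tue/Sun  2016: Thu/Mon  2017: Fri/Wed  …(53 more)…  2071: Tue/Sun  2072: Thu/Mon  2073: Fri/Wed  2074: Sat/Thu  2075: Sun/Fri  2076: Tue/Sat  2077: Wed/Mon  2078: Thu/Tue  2079: Fri/Wed  2080: Sun/Thu  2081: Mon/Sat  2082: Tue/Sun  2083: Wed/Mon  2084: Fri/Tue
Both conditions hold in: 2012, 2040, 2068 — 3.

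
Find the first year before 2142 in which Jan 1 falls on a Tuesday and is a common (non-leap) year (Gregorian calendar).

2137

Jan 1 advances by 2 weekdays after a leap year and by 1 after a common year.
2142: Jan 1 is Monday.
2141: Sunday
2140: Friday (leap)
2139: Thursday
2138: Wednesday
2137: Tuesday
2137 begins on a Tuesday and is a common year.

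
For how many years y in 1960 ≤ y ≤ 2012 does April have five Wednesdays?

April has 30 days; it has five Wednesdays when Wednesday falls among the first (month-length − 28) days — i.e. when April 1 is one of Wednesday/Tuesday.
April 1 by year: 1960:Fri 1961:Sat 1962:Sun 1963:Mon 1964:Wed✓ 1965:Thu 1966:Fri 1967:Sat 1968:Mon 1969:Tue✓ 1970:Wed✓ 1971:Thu 1972:Sat 1973:Sun 1974:Mon …(23 more)… 1998:Wed✓ 1999:Thu 2000:Sat 2001:Sun 2002:Mon 2003:Tue✓ 2004:Thu 2005:Fri 2006:Sat 2007:Sun 2008:Tue✓ 2009:Wed✓ 2010:Thu 2011:Fri 2012:Sun
Years with five Wednesdays: 1964, 1969, 1970, 1975, 1980, 1981, 1986, 1987, 1992, 1997, 1998, 2003, 2008, 2009 → 14.

14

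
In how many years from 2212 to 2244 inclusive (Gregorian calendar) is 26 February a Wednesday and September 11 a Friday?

Check each year's weekday for 26 February and September 11:
  2212: Wed/Fri ✓  2213: Fri/Sat  2214: Sat/Sun  2215: Sun/Mon  2216: Mon/Wed  2217: Wed/Thu  2218: Thu/Fri  2219: Fri/Sat  2220: Sat/Mon  2221: Mon/Tue  2222: Tue/Wed  2223: Wed/Thu  2224: Thu/Sat  2225: Sat/Sun  …(5 more)…  2231: Sat/Sun  2232: Sun/Tue  2233: Tue/Wed  2234: Wed/Thu  2235: Thu/Fri  2236: Fri/Sun  2237: Sun/Mon  2238: Mon/Tue  2239: Tue/Wed  2240: Wed/Fri ✓  2241: Fri/Sat  2242: Sat/Sun  2243: Sun/Mon  2244: Mon/Wed
Both conditions hold in: 2212, 2240 — 2.

2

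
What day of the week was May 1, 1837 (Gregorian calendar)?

January 1, 1837 is a Sunday.
May 1 is day 121 of the year, i.e. 120 days after Jan 1.
120 mod 7 = 1, so advance 1 weekday from Sunday: Monday.

Monday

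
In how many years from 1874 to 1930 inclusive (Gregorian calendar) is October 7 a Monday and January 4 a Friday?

Check each year's weekday for October 7 and January 4:
  1874: Wed/Sun  1875: Thu/Mon  1876: Sat/Tue  1877: Sun/Thu  1878: Mon/Fri ✓  1879: Tue/Sat  1880: Thu/Sun  1881: Fri/Tue  1882: Sat/Wed  1883: Sun/Thu  1884: Tue/Fri  1885: Wed/Sun  1886: Thu/Mon  1887: Fri/Tue  …(29 more)…  1917: Sun/Thu  1918: Mon/Fri ✓  1919: Tue/Sat  1920: Thu/Sun  1921: Fri/Tue  1922: Sat/Wed  1923: Sun/Thu  1924: Tue/Fri  1925: Wed/Sun  1926: Thu/Mon  1927: Fri/Tue  1928: Sun/Wed  1929: Mon/Fri ✓  1930: Tue/Sat
Both conditions hold in: 1878, 1889, 1895, 1901, 1907, 1918, 1929 — 7.

7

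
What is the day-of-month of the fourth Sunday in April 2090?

April 1, 2090 is a Saturday, so the first Sunday is the 2nd.
The fourth Sunday is 2 + 21 = 23.

23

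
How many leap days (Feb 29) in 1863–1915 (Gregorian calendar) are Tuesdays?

Leap years in 1863–1915: 12 of them.
Feb 29 weekday advances by 5 (mod 7) from one leap year to the next four years later (or differs when a century non-leap intervenes).
Leap-day weekdays: 1864:Mon 1868:Sat 1872:Thu 1876:Tue✓ 1880:Sun 1884:Fri 1888:Wed 1892:Mon 1896:Sat 1904:Mon 1908:Sat 1912:Thu
Tuesday: 1876 → 1.

1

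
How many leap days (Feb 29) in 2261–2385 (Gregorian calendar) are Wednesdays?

4

Leap years in 2261–2385: 30 of them.
Feb 29 weekday advances by 5 (mod 7) from one leap year to the next four years later (or differs when a century non-leap intervenes).
Leap-day weekdays: 2264:Mon 2268:Sat 2272:Thu 2276:Tue 2280:Sun 2284:Fri 2288:Wed✓ 2292:Mon 2296:Sat 2304:Mon 2308:Sat 2312:Thu 2316:Tue …(4 more)… 2336:Sat 2340:Thu 2344:Tue 2348:Sun 2352:Fri 2356:Wed✓ 2360:Mon 2364:Sat 2368:Thu 2372:Tue 2376:Sun 2380:Fri 2384:Wed✓
Wednesday: 2288, 2328, 2356, 2384 → 4.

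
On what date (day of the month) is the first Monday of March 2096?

March 1, 2096 is a Thursday, so the first Monday is the 5th.
The first Monday is 5 + 0 = 5.

5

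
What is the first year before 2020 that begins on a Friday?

Jan 1 advances by 2 weekdays after a leap year and by 1 after a common year.
2020: Jan 1 is Wednesday (leap).
2019: Tuesday
2018: Monday
2017: Sunday
2016: Friday (leap)
2016 begins on a Friday

2016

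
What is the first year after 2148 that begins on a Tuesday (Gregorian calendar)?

Jan 1 advances by 2 weekdays after a leap year and by 1 after a common year.
2148: Jan 1 is Monday (leap).
2149: Wednesday
2150: Thursday
2151: Friday
2152: Saturday (leap)
2153: Monday
2154: Tuesday
2154 begins on a Tuesday

2154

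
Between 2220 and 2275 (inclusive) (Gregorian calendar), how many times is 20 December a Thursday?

Track 20 December's weekday year by year (advancing +1, or +2 across a Feb 29):
  2220: Wed  2221: Thu (+1) ✓  2222: Fri (+1)  2223: Sat (+1)  2224: Mon (+2)
  2225: Tue (+1)  2226: Wed (+1)  2227: Thu (+1) ✓  2228: Sat (+2)  2229: Sun (+1)
  2230: Mon (+1)  2231: Tue (+1)  2232: Thu (+2) ✓  2233: Fri (+1)  … (28 more years) …
  2262: Sat (+1)  2263: Sun (+1)  2264: Tue (+2)  2265: Wed (+1)  2266: Thu (+1) ✓
  2267: Fri (+1)  2268: Sun (+2)  2269: Mon (+1)  2270: Tue (+1)  2271: Wed (+1)
  2272: Fri (+2)  2273: Sat (+1)  2274: Sun (+1)  2275: Mon (+1)
Thursday years: 2221, 2227, 2232, 2238, 2249, 2255, 2260, 2266 — 8 in total.

8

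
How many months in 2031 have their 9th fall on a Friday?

1

Check the 9th of each month of 2031: Jan 9: Thu, Feb 9: Sun, Mar 9: Sun, Apr 9: Wed, May 9: Fri, Jun 9: Mon, Jul 9: Wed, Aug 9: Sat, Sep 9: Tue, Oct 9: Thu, Nov 9: Sun, Dec 9: Tue.
Friday occurs in May — 1 month.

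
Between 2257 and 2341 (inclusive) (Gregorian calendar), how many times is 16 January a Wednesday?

12

Track 16 January's weekday year by year (advancing +1, or +2 across a Feb 29):
  2257: Fri  2258: Sat (+1)  2259: Sun (+1)  2260: Mon (+1)  2261: Wed (+2) ✓
  2262: Thu (+1)  2263: Fri (+1)  2264: Sat (+1)  2265: Mon (+2)  2266: Tue (+1)
  2267: Wed (+1) ✓  2268: Thu (+1)  2269: Sat (+2)  2270: Sun (+1)  … (57 more years) …
  2328: Mon (+1)  2329: Wed (+2) ✓  2330: Thu (+1)  2331: Fri (+1)  2332: Sat (+1)
  2333: Mon (+2)  2334: Tue (+1)  2335: Wed (+1) ✓  2336: Thu (+1)  2337: Sat (+2)
  2338: Sun (+1)  2339: Mon (+1)  2340: Tue (+1)  2341: Thu (+2)
Wednesday years: 2261, 2267, 2278, 2284, 2289, 2295, 2301, 2307, 2318, 2324, 2329, 2335 — 12 in total.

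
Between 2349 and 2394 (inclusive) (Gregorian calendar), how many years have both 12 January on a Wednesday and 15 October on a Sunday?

1

Check each year's weekday for 12 January and 15 October:
  2349: Wed/Sat  2350: Thu/Sun  2351: Fri/Mon  2352: Sat/Wed  2353: Mon/Thu  2354: Tue/Fri  2355: Wed/Sat  2356: Thu/Mon  2357: Sat/Tue  2358: Sun/Wed  2359: Mon/Thu  2360: Tue/Sat  2361: Thu/Sun  2362: Fri/Mon  …(18 more)…  2381: Mon/Thu  2382: Tue/Fri  2383: Wed/Sat  2384: Thu/Mon  2385: Sat/Tue  2386: Sun/Wed  2387: Mon/Thu  2388: Tue/Sat  2389: Thu/Sun  2390: Fri/Mon  2391: Sat/Tue  2392: Sun/Thu  2393: Tue/Fri  2394: Wed/Sat
Both conditions hold in: 2372 — 1.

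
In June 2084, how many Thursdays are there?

June 2084 has 30 days and begins on Thursday.
The first Thursday is June 1.
Thursdays fall on 1, 8, 15, 22, 29 — that's 5.

5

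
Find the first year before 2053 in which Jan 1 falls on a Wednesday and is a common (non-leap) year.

2042

Jan 1 advances by 2 weekdays after a leap year and by 1 after a common year.
2053: Jan 1 is Wednesday.
2052: Monday (leap)
2051: Sunday
2050: Saturday
2049: Friday
2048: Wednesday (leap)
2047: Tuesday
2046: Monday
2045: Sunday
2044: Friday (leap)
2043: Thursday
2042: Wednesday
2042 begins on a Wednesday and is a common year.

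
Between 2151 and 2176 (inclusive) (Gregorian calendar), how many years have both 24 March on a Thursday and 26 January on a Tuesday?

1

Check each year's weekday for 24 March and 26 January:
  2151: Wed/Tue  2152: Fri/Wed  2153: Sat/Fri  2154: Sun/Sat  2155: Mon/Sun  2156: Wed/Mon  2157: Thu/Wed  2158: Fri/Thu  2159: Sat/Fri  2160: Mon/Sat  2161: Tue/Mon  2162: Wed/Tue  2163: Thu/Wed  2164: Sat/Thu  2165: Sun/Sat  2166: Mon/Sun  2167: Tue/Mon  2168: Thu/Tue ✓  2169: Fri/Thu  2170: Sat/Fri  2171: Sun/Sat  2172: Tue/Sun  2173: Wed/Tue  2174: Thu/Wed  2175: Fri/Thu  2176: Sun/Fri
Both conditions hold in: 2168 — 1.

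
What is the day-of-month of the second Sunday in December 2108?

9

December 1, 2108 is a Saturday, so the first Sunday is the 2nd.
The second Sunday is 2 + 7 = 9.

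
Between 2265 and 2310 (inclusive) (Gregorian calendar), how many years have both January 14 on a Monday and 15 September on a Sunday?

6

Check each year's weekday for January 14 and 15 September:
  2265: Sat/Fri  2266: Sun/Sat  2267: Mon/Sun ✓  2268: Tue/Tue  2269: Thu/Wed  2270: Fri/Thu  2271: Sat/Fri  2272: Sun/Sun  2273: Tue/Mon  2274: Wed/Tue  2275: Thu/Wed  2276: Fri/Fri  2277: Sun/Sat  2278: Mon/Sun ✓  …(18 more)…  2297: Thu/Wed  2298: Fri/Thu  2299: Sat/Fri  2300: Sun/Sat  2301: Mon/Sun ✓  2302: Tue/Mon  2303: Wed/Tue  2304: Thu/Thu  2305: Sat/Fri  2306: Sun/Sat  2307: Mon/Sun ✓  2308: Tue/Tue  2309: Thu/Wed  2310: Fri/Thu
Both conditions hold in: 2267, 2278, 2289, 2295, 2301, 2307 — 6.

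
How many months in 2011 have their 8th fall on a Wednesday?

1

Check the 8th of each month of 2011: Jan 8: Sat, Feb 8: Tue, Mar 8: Tue, Apr 8: Fri, May 8: Sun, Jun 8: Wed, Jul 8: Fri, Aug 8: Mon, Sep 8: Thu, Oct 8: Sat, Nov 8: Tue, Dec 8: Thu.
Wednesday occurs in June — 1 month.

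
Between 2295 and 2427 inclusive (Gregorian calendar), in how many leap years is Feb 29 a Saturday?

6

Leap years in 2295–2427: 32 of them.
Feb 29 weekday advances by 5 (mod 7) from one leap year to the next four years later (or differs when a century non-leap intervenes).
Leap-day weekdays: 2296:Sat✓ 2304:Mon 2308:Sat✓ 2312:Thu 2316:Tue 2320:Sun 2324:Fri 2328:Wed 2332:Mon 2336:Sat✓ 2340:Thu 2344:Tue 2348:Sun …(6 more)… 2376:Sun 2380:Fri 2384:Wed 2388:Mon 2392:Sat✓ 2396:Thu 2400:Tue 2404:Sun 2408:Fri 2412:Wed 2416:Mon 2420:Sat✓ 2424:Thu
Saturday: 2296, 2308, 2336, 2364, 2392, 2420 → 6.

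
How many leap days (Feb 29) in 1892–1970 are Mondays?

Leap years in 1892–1970: 19 of them.
Feb 29 weekday advances by 5 (mod 7) from one leap year to the next four years later (or differs when a century non-leap intervenes).
Leap-day weekdays: 1892:Mon✓ 1896:Sat 1904:Mon✓ 1908:Sat 1912:Thu 1916:Tue 1920:Sun 1924:Fri 1928:Wed 1932:Mon✓ 1936:Sat 1940:Thu 1944:Tue 1948:Sun 1952:Fri 1956:Wed 1960:Mon✓ 1964:Sat 1968:Thu
Monday: 1892, 1904, 1932, 1960 → 4.

4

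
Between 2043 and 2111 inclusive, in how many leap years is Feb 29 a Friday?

3

Leap years in 2043–2111: 16 of them.
Feb 29 weekday advances by 5 (mod 7) from one leap year to the next four years later (or differs when a century non-leap intervenes).
Leap-day weekdays: 2044:Mon 2048:Sat 2052:Thu 2056:Tue 2060:Sun 2064:Fri✓ 2068:Wed 2072:Mon 2076:Sat 2080:Thu 2084:Tue 2088:Sun 2092:Fri✓ 2096:Wed 2104:Fri✓ 2108:Wed
Friday: 2064, 2092, 2104 → 3.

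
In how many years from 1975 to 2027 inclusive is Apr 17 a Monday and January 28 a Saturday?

6

Check each year's weekday for Apr 17 and January 28:
  1975: Thu/Tue  1976: Sat/Wed  1977: Sun/Fri  1978: Mon/Sat ✓  1979: Tue/Sun  1980: Thu/Mon  1981: Fri/Wed  1982: Sat/Thu  1983: Sun/Fri  1984: Tue/Sat  1985: Wed/Mon  1986: Thu/Tue  1987: Fri/Wed  1988: Sun/Thu  …(25 more)…  2014: Thu/Tue  2015: Fri/Wed  2016: Sun/Thu  2017: Mon/Sat ✓  2018: Tue/Sun  2019: Wed/Mon  2020: Fri/Tue  2021: Sat/Thu  2022: Sun/Fri  2023: Mon/Sat ✓  2024: Wed/Sun  2025: Thu/Tue  2026: Fri/Wed  2027: Sat/Thu
Both conditions hold in: 1978, 1989, 1995, 2006, 2017, 2023 — 6.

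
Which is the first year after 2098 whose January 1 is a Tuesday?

Jan 1 advances by 2 weekdays after a leap year and by 1 after a common year.
2098: Jan 1 is Wednesday.
2099: Thursday
2100: Friday
2101: Saturday
2102: Sunday
2103: Monday
2104: Tuesday (leap)
2104 begins on a Tuesday

2104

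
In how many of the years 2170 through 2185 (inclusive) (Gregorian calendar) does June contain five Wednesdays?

5

June has 30 days; it has five Wednesdays when Wednesday falls among the first (month-length − 28) days — i.e. when June 1 is one of Wednesday/Tuesday.
June 1 by year: 2170:Fri 2171:Sat 2172:Mon 2173:Tue✓ 2174:Wed✓ 2175:Thu 2176:Sat 2177:Sun 2178:Mon 2179:Tue✓ 2180:Thu 2181:Fri 2182:Sat 2183:Sun 2184:Tue✓ 2185:Wed✓
Years with five Wednesdays: 2173, 2174, 2179, 2184, 2185 → 5.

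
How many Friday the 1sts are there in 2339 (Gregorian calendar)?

2

Check the 1st of each month of 2339: Jan 1: Sun, Feb 1: Wed, Mar 1: Wed, Apr 1: Sat, May 1: Mon, Jun 1: Thu, Jul 1: Sat, Aug 1: Tue, Sep 1: Fri, Oct 1: Sun, Nov 1: Wed, Dec 1: Fri.
Friday occurs in September, December — 2 months.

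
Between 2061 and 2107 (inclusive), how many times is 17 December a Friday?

7

Track 17 December's weekday year by year (advancing +1, or +2 across a Feb 29):
  2061: Sat  2062: Sun (+1)  2063: Mon (+1)  2064: Wed (+2)  2065: Thu (+1)
  2066: Fri (+1) ✓  2067: Sat (+1)  2068: Mon (+2)  2069: Tue (+1)  2070: Wed (+1)
  2071: Thu (+1)  2072: Sat (+2)  2073: Sun (+1)  2074: Mon (+1)  … (19 more years) …
  2094: Fri (+1) ✓  2095: Sat (+1)  2096: Mon (+2)  2097: Tue (+1)  2098: Wed (+1)
  2099: Thu (+1)  2100: Fri (+1) ✓  2101: Sat (+1)  2102: Sun (+1)  2103: Mon (+1)
  2104: Wed (+2)  2105: Thu (+1)  2106: Fri (+1) ✓  2107: Sat (+1)
Friday years: 2066, 2077, 2083, 2088, 2094, 2100, 2106 — 7 in total.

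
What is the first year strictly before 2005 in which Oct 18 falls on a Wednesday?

2000

From one year to the next, a fixed date's weekday advances by 1, or by 2 when a Feb 29 lies between the two dates.
2005: October 18 is Tuesday.
2004: Monday (−1)
2003: Saturday (−2)
2002: Friday (−1)
2001: Thursday (−1)
2000: Wednesday (−1)
Oct 18 falls on a Wednesday in 2000.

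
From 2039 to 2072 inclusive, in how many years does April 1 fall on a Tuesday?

5

Track April 1's weekday year by year (advancing +1, or +2 across a Feb 29):
  2039: Fri  2040: Sun (+2)  2041: Mon (+1)  2042: Tue (+1) ✓  2043: Wed (+1)
  2044: Fri (+2)  2045: Sat (+1)  2046: Sun (+1)  2047: Mon (+1)  2048: Wed (+2)
  2049: Thu (+1)  2050: Fri (+1)  2051: Sat (+1)  2052: Mon (+2)  … (6 more years) …
  2059: Tue (+1) ✓  2060: Thu (+2)  2061: Fri (+1)  2062: Sat (+1)  2063: Sun (+1)
  2064: Tue (+2) ✓  2065: Wed (+1)  2066: Thu (+1)  2067: Fri (+1)  2068: Sun (+2)
  2069: Mon (+1)  2070: Tue (+1) ✓  2071: Wed (+1)  2072: Fri (+2)
Tuesday years: 2042, 2053, 2059, 2064, 2070 — 5 in total.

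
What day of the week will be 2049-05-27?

January 1, 2049 is a Friday.
May 27 is day 147 of the year, i.e. 146 days after Jan 1.
146 mod 7 = 6, so advance 6 weekdays from Friday: Thursday.

Thursday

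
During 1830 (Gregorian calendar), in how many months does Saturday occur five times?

4

A month of length L has five Saturdays iff its first Saturday is on day ≤ L−28 (so day 1–3 in a 31-day month, 1–2 in a 30-day month, day 1 in a leap February).
Checking each month of 1830: Jan starts Fri (31d) ✓; Feb starts Mon (28d); Mar starts Mon (31d); Apr starts Thu (30d); May starts Sat (31d) ✓; Jun starts Tue (30d); Jul starts Thu (31d) ✓; Aug starts Sun (31d); Sep starts Wed (30d); Oct starts Fri (31d) ✓; Nov starts Mon (30d); Dec starts Wed (31d).
Five-Saturday months: January, May, July, October → 4.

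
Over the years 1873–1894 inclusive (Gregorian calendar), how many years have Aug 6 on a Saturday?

Track Aug 6's weekday year by year (advancing +1, or +2 across a Feb 29):
  1873: Wed  1874: Thu (+1)  1875: Fri (+1)  1876: Sun (+2)  1877: Mon (+1)
  1878: Tue (+1)  1879: Wed (+1)  1880: Fri (+2)  1881: Sat (+1) ✓  1882: Sun (+1)
  1883: Mon (+1)  1884: Wed (+2)  1885: Thu (+1)  1886: Fri (+1)  1887: Sat (+1) ✓
  1888: Mon (+2)  1889: Tue (+1)  1890: Wed (+1)  1891: Thu (+1)  1892: Sat (+2) ✓
  1893: Sun (+1)  1894: Mon (+1)
Saturday years: 1881, 1887, 1892 — 3 in total.

3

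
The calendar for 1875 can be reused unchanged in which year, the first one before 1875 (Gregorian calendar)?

Two years share a calendar iff Jan 1 falls on the same weekday and both are leap or both are common. 1875: Jan 1 is Friday, common year.
1874: Jan 1 Thursday, common
1873: Jan 1 Wednesday, common
1872: Jan 1 Monday, leap
1871: Jan 1 Sunday, common
1870: Jan 1 Saturday, common
1869: Jan 1 Friday, common
1869 matches on both conditions.

1869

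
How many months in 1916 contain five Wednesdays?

4

A month of length L has five Wednesdays iff its first Wednesday is on day ≤ L−28 (so day 1–3 in a 31-day month, 1–2 in a 30-day month, day 1 in a leap February).
Checking each month of 1916: Jan starts Sat (31d); Feb starts Tue (29d); Mar starts Wed (31d) ✓; Apr starts Sat (30d); May starts Mon (31d) ✓; Jun starts Thu (30d); Jul starts Sat (31d); Aug starts Tue (31d) ✓; Sep starts Fri (30d); Oct starts Sun (31d); Nov starts Wed (30d) ✓; Dec starts Fri (31d).
Five-Wednesday months: March, May, August, November → 4.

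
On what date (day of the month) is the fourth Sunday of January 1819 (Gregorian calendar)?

24

January 1, 1819 is a Friday, so the first Sunday is the 3rd.
The fourth Sunday is 3 + 21 = 24.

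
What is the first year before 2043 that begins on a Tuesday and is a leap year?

Jan 1 advances by 2 weekdays after a leap year and by 1 after a common year.
2043: Jan 1 is Thursday.
2042: Wednesday
2041: Tuesday
2040: Sunday (leap)
2039: Saturday
2038: Friday
2037: Thursday
2036: Tuesday (leap)
2036 begins on a Tuesday and is a leap year.

2036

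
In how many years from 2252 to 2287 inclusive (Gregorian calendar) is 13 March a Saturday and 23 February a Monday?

2

Check each year's weekday for 13 March and 23 February:
  2252: Sat/Mon ✓  2253: Sun/Wed  2254: Mon/Thu  2255: Tue/Fri  2256: Thu/Sat  2257: Fri/Mon  2258: Sat/Tue  2259: Sun/Wed  2260: Tue/Thu  2261: Wed/Sat  2262: Thu/Sun  2263: Fri/Mon  2264: Sun/Tue  2265: Mon/Thu  …(8 more)…  2274: Fri/Mon  2275: Sat/Tue  2276: Mon/Wed  2277: Tue/Fri  2278: Wed/Sat  2279: Thu/Sun  2280: Sat/Mon ✓  2281: Sun/Wed  2282: Mon/Thu  2283: Tue/Fri  2284: Thu/Sat  2285: Fri/Mon  2286: Sat/Tue  2287: Sun/Wed
Both conditions hold in: 2252, 2280 — 2.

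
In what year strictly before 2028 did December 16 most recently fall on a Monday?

From one year to the next, a fixed date's weekday advances by 1, or by 2 when a Feb 29 lies between the two dates.
2028: December 16 is Saturday.
2027: Thursday (−2)
2026: Wednesday (−1)
2025: Tuesday (−1)
2024: Monday (−1)
December 16 falls on a Monday in 2024.

2024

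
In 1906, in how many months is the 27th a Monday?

Check the 27th of each month of 1906: Jan 27: Sat, Feb 27: Tue, Mar 27: Tue, Apr 27: Fri, May 27: Sun, Jun 27: Wed, Jul 27: Fri, Aug 27: Mon, Sep 27: Thu, Oct 27: Sat, Nov 27: Tue, Dec 27: Thu.
Monday occurs in August — 1 month.

1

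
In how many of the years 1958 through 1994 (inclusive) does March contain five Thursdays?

16

March has 31 days; it has five Thursdays when Thursday falls among the first (month-length − 28) days — i.e. when March 1 is one of Thursday/Wednesday/Tuesday.
March 1 by year: 1958:Sat 1959:Sun 1960:Tue✓ 1961:Wed✓ 1962:Thu✓ 1963:Fri 1964:Sun 1965:Mon 1966:Tue✓ 1967:Wed✓ 1968:Fri 1969:Sat 1970:Sun 1971:Mon 1972:Wed✓ …(7 more)… 1980:Sat 1981:Sun 1982:Mon 1983:Tue✓ 1984:Thu✓ 1985:Fri 1986:Sat 1987:Sun 1988:Tue✓ 1989:Wed✓ 1990:Thu✓ 1991:Fri 1992:Sun 1993:Mon 1994:Tue✓
Years with five Thursdays: 1960, 1961, 1962, 1966, 1967, 1972, 1973, 1977, 1978, 1979, 1983, 1984, 1988, 1989, 1990, 1994 → 16.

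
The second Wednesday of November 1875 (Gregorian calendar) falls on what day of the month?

November 1, 1875 is a Monday, so the first Wednesday is the 3rd.
The second Wednesday is 3 + 7 = 10.

10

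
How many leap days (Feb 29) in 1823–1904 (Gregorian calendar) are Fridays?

Leap years in 1823–1904: 20 of them.
Feb 29 weekday advances by 5 (mod 7) from one leap year to the next four years later (or differs when a century non-leap intervenes).
Leap-day weekdays: 1824:Sun 1828:Fri✓ 1832:Wed 1836:Mon 1840:Sat 1844:Thu 1848:Tue 1852:Sun 1856:Fri✓ 1860:Wed 1864:Mon 1868:Sat 1872:Thu 1876:Tue 1880:Sun 1884:Fri✓ 1888:Wed 1892:Mon 1896:Sat 1904:Mon
Friday: 1828, 1856, 1884 → 3.

3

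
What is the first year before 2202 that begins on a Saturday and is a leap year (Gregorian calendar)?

2180

Jan 1 advances by 2 weekdays after a leap year and by 1 after a common year.
2202: Jan 1 is Friday.
2201: Thursday
2200: Wednesday
2199: Tuesday
2198: Monday
2197: Sunday
2196: Friday (leap)
2195: Thursday
2194: Wednesday
2193: Tuesday
2192: Sunday (leap)
2191: Saturday
2190: Friday
2189: Thursday
2188: Tuesday (leap)
2187: Monday
2186: Sunday
2185: Saturday
2184: Thursday (leap)
2183: Wednesday
2182: Tuesday
2181: Monday
2180: Saturday (leap)
2180 begins on a Saturday and is a leap year.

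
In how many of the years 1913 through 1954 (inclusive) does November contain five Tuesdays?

November has 30 days; it has five Tuesdays when Tuesday falls among the first (month-length − 28) days — i.e. when November 1 is one of Tuesday/Monday.
November 1 by year: 1913:Sat 1914:Sun 1915:Mon✓ 1916:Wed 1917:Thu 1918:Fri 1919:Sat 1920:Mon✓ 1921:Tue✓ 1922:Wed 1923:Thu 1924:Sat 1925:Sun 1926:Mon✓ 1927:Tue✓ …(12 more)… 1940:Fri 1941:Sat 1942:Sun 1943:Mon✓ 1944:Wed 1945:Thu 1946:Fri 1947:Sat 1948:Mon✓ 1949:Tue✓ 1950:Wed 1951:Thu 1952:Sat 1953:Sun 1954:Mon✓
Years with five Tuesdays: 1915, 1920, 1921, 1926, 1927, 1932, 1937, 1938, 1943, 1948, 1949, 1954 → 12.

12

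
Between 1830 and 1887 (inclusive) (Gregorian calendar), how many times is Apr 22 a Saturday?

8

Track Apr 22's weekday year by year (advancing +1, or +2 across a Feb 29):
  1830: Thu  1831: Fri (+1)  1832: Sun (+2)  1833: Mon (+1)  1834: Tue (+1)
  1835: Wed (+1)  1836: Fri (+2)  1837: Sat (+1) ✓  1838: Sun (+1)  1839: Mon (+1)
  1840: Wed (+2)  1841: Thu (+1)  1842: Fri (+1)  1843: Sat (+1) ✓  … (30 more years) …
  1874: Wed (+1)  1875: Thu (+1)  1876: Sat (+2) ✓  1877: Sun (+1)  1878: Mon (+1)
  1879: Tue (+1)  1880: Thu (+2)  1881: Fri (+1)  1882: Sat (+1) ✓  1883: Sun (+1)
  1884: Tue (+2)  1885: Wed (+1)  1886: Thu (+1)  1887: Fri (+1)
Saturday years: 1837, 1843, 1848, 1854, 1865, 1871, 1876, 1882 — 8 in total.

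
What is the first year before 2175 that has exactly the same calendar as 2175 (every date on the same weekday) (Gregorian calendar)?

Two years share a calendar iff Jan 1 falls on the same weekday and both are leap or both are common. 2175: Jan 1 is Sunday, common year.
2174: Jan 1 Saturday, common
2173: Jan 1 Friday, common
2172: Jan 1 Wednesday, leap
2171: Jan 1 Tuesday, common
2170: Jan 1 Monday, common
2169: Jan 1 Sunday, common
2169 matches on both conditions.

2169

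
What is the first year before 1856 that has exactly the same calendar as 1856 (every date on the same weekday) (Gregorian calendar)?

1828

Two years share a calendar iff Jan 1 falls on the same weekday and both are leap or both are common. 1856: Jan 1 is Tuesday, leap year.
1855: Jan 1 Monday, common
1854: Jan 1 Sunday, common
1853: Jan 1 Saturday, common
1852: Jan 1 Thursday, leap
1851: Jan 1 Wednesday, common
1850: Jan 1 Tuesday, common
1849: Jan 1 Monday, common
1848: Jan 1 Saturday, leap
1847: Jan 1 Friday, common
1846: Jan 1 Thursday, common
1845: Jan 1 Wednesday, common
1844: Jan 1 Monday, leap
1843: Jan 1 Sunday, common
1842: Jan 1 Saturday, common
1841: Jan 1 Friday, common
1840: Jan 1 Wednesday, leap
1839: Jan 1 Tuesday, common
1838: Jan 1 Monday, common
1837: Jan 1 Sunday, common
1836: Jan 1 Friday, leap
1835: Jan 1 Thursday, common
1834: Jan 1 Wednesday, common
1833: Jan 1 Tuesday, common
1832: Jan 1 Sunday, leap
1831: Jan 1 Saturday, common
1830: Jan 1 Friday, common
1829: Jan 1 Thursday, common
1828: Jan 1 Tuesday, leap
1828 matches on both conditions.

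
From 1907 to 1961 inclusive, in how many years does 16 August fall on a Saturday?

Track 16 August's weekday year by year (advancing +1, or +2 across a Feb 29):
  1907: Fri  1908: Sun (+2)  1909: Mon (+1)  1910: Tue (+1)  1911: Wed (+1)
  1912: Fri (+2)  1913: Sat (+1) ✓  1914: Sun (+1)  1915: Mon (+1)  1916: Wed (+2)
  1917: Thu (+1)  1918: Fri (+1)  1919: Sat (+1) ✓  1920: Mon (+2)  … (27 more years) …
  1948: Mon (+2)  1949: Tue (+1)  1950: Wed (+1)  1951: Thu (+1)  1952: Sat (+2) ✓
  1953: Sun (+1)  1954: Mon (+1)  1955: Tue (+1)  1956: Thu (+2)  1957: Fri (+1)
  1958: Sat (+1) ✓  1959: Sun (+1)  1960: Tue (+2)  1961: Wed (+1)
Saturday years: 1913, 1919, 1924, 1930, 1941, 1947, 1952, 1958 — 8 in total.

8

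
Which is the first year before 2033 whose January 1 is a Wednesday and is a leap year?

Jan 1 advances by 2 weekdays after a leap year and by 1 after a common year.
2033: Jan 1 is Saturday.
2032: Thursday (leap)
2031: Wednesday
2030: Tuesday
2029: Monday
2028: Saturday (leap)
2027: Friday
2026: Thursday
2025: Wednesday
2024: Monday (leap)
2023: Sunday
2022: Saturday
2021: Friday
2020: Wednesday (leap)
2020 begins on a Wednesday and is a leap year.

2020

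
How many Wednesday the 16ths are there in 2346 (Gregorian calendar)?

2

Check the 16th of each month of 2346: Jan 16: Wed, Feb 16: Sat, Mar 16: Sat, Apr 16: Tue, May 16: Thu, Jun 16: Sun, Jul 16: Tue, Aug 16: Fri, Sep 16: Mon, Oct 16: Wed, Nov 16: Sat, Dec 16: Mon.
Wednesday occurs in January, October — 2 months.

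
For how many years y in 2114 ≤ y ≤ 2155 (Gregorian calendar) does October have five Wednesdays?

October has 31 days; it has five Wednesdays when Wednesday falls among the first (month-length − 28) days — i.e. when October 1 is one of Wednesday/Tuesday/Monday.
October 1 by year: 2114:Mon✓ 2115:Tue✓ 2116:Thu 2117:Fri 2118:Sat 2119:Sun 2120:Tue✓ 2121:Wed✓ 2122:Thu 2123:Fri 2124:Sun 2125:Mon✓ 2126:Tue✓ 2127:Wed✓ 2128:Fri …(12 more)… 2141:Sun 2142:Mon✓ 2143:Tue✓ 2144:Thu 2145:Fri 2146:Sat 2147:Sun 2148:Tue✓ 2149:Wed✓ 2150:Thu 2151:Fri 2152:Sun 2153:Mon✓ 2154:Tue✓ 2155:Wed✓
Years with five Wednesdays: 2114, 2115, 2120, 2121, 2125, 2126, 2127, 2131, 2132, 2136, 2137, 2138, 2142, 2143, 2148, 2149, 2153, 2154, 2155 → 19.

19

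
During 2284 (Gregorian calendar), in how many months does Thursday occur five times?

A month of length L has five Thursdays iff its first Thursday is on day ≤ L−28 (so day 1–3 in a 31-day month, 1–2 in a 30-day month, day 1 in a leap February).
Checking each month of 2284: Jan starts Tue (31d) ✓; Feb starts Fri (29d); Mar starts Sat (31d); Apr starts Tue (30d); May starts Thu (31d) ✓; Jun starts Sun (30d); Jul starts Tue (31d) ✓; Aug starts Fri (31d); Sep starts Mon (30d); Oct starts Wed (31d) ✓; Nov starts Sat (30d); Dec starts Mon (31d).
Five-Thursday months: January, May, July, October → 4.

4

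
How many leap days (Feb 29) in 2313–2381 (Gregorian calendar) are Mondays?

Leap years in 2313–2381: 17 of them.
Feb 29 weekday advances by 5 (mod 7) from one leap year to the next four years later (or differs when a century non-leap intervenes).
Leap-day weekdays: 2316:Tue 2320:Sun 2324:Fri 2328:Wed 2332:Mon✓ 2336:Sat 2340:Thu 2344:Tue 2348:Sun 2352:Fri 2356:Wed 2360:Mon✓ 2364:Sat 2368:Thu 2372:Tue 2376:Sun 2380:Fri
Monday: 2332, 2360 → 2.

2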